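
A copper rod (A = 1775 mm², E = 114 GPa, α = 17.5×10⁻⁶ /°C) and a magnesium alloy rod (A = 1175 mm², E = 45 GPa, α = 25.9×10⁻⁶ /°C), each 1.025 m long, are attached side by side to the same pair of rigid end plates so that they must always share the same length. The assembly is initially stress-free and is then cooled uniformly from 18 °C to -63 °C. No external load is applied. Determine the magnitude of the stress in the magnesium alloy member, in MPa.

σ ≈ 24.3 MPa (tensile)

The magnesium alloy has the larger α, so on cooling it would change length more than the copper if both were free. The rigid plates force a common final length, so the magnesium alloy is put into tension and the copper into compression, with equal and opposite forces P (no external load).
Equating the net (thermal + elastic) strains gives |α₁ − α₂|·ΔT = P·[1/(A₁E₁) + 1/(A₂E₂)].
|α₁ − α₂|·ΔT = 8.4×10⁻⁶ × 81 = 0.0006804.
1/(A₁E₁) + 1/(A₂E₂) = 1/(1775×114×10³) + 1/(1175×45×10³) = 2.385×10⁻⁸ N⁻¹.
P = 0.0006804 / 2.385×10⁻⁸ = 28520 N = 28.52 kN.
σ_{magnesium alloy} = P/A₂ = 28520/1175 = 24.27 MPa, tensile.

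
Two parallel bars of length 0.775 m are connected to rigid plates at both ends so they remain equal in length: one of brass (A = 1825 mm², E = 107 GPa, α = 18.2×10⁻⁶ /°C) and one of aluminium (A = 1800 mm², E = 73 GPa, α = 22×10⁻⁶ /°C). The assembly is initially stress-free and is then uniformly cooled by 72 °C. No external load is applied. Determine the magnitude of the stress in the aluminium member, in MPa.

Equilibrium of a rigid end plate with no external load gives equal and opposite internal forces ±P in the two members. Since α_{aluminium} > α_{brass}, cooling drives the aluminium into tension and the brass into compression.
Setting the final lengths equal and cancelling L: (α₁ − α₂)ΔT = P/(A₁E₁) + P/(A₂E₂).
|α₁ − α₂|·ΔT = 3.8×10⁻⁶ × 72 = 0.0002736.
1/(A₁E₁) + 1/(A₂E₂) = 1/(1825×107×10³) + 1/(1800×73×10³) = 1.273×10⁻⁸ N⁻¹.
P = 0.0002736 / 1.273×10⁻⁸ = 21490 N = 21.49 kN.
σ_{aluminium} = P/A₂ = 21490/1800 = 11.94 MPa, tensile.

σ ≈ 11.9 MPa (tensile)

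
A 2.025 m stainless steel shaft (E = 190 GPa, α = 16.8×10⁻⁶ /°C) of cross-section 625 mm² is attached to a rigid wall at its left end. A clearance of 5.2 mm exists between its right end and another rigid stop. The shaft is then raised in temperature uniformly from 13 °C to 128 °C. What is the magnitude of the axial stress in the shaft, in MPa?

σ ≈ 0 MPa

Unrestrained expansion: δ_free = αΔT L = 16.8×10⁻⁶ × 115 × 2025 = 3.912 mm.
This is smaller than the 5.2 mm clearance, so the shaft expands freely without reaching the stop — the stress is zero.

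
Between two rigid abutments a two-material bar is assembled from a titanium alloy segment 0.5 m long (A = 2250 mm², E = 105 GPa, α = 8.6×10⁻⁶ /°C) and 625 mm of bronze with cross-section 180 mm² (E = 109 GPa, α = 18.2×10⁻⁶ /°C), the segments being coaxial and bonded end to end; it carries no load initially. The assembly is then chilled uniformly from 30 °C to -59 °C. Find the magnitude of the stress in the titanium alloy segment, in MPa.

σ ≈ 18.3 MPa (tensile)

If the supports were absent, the total length change would be Σ αᵢΔT Lᵢ = 8.6×10⁻⁶×89×500 + 18.2×10⁻⁶×89×625 = 1.395 mm.
Since the ends are fixed, an axial force P builds up, equal in every segment, with P · Σ Lᵢ/(AᵢEᵢ) = δ_free.
Σ Lᵢ/(AᵢEᵢ) = 500/(2250×105×10³) + 625/(180×109×10³) = 3.397×10⁻⁵ mm/N.
P = 1.395 / 3.397×10⁻⁵ = 41070 N = 41.07 kN, tensile.
σ_{titanium alloy} = P / A = 41070 / 2250 = 18.25 MPa.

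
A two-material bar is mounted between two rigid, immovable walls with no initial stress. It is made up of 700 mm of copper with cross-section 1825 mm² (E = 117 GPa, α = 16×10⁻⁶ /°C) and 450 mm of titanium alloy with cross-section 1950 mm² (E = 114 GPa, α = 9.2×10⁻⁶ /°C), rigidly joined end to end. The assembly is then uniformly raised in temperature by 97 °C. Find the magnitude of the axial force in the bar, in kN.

P ≈ 281 kN (compressive)

If the supports were absent, the total length change would be Σ αᵢΔT Lᵢ = 16×10⁻⁶×97×700 + 9.2×10⁻⁶×97×450 = 1.488 mm.
The rigid supports impose zero overall length change; the single axial force P common to all segments must satisfy P Σ Lᵢ/(AᵢEᵢ) = δ_free.
The series flexibility is Σ Lᵢ/(AᵢEᵢ) = 700/(1825×117×10³) + 450/(1950×114×10³) = 5.303×10⁻⁶ mm/N.
So P = 1.488 / 5.303×10⁻⁶ = 280.6 kN, compressive.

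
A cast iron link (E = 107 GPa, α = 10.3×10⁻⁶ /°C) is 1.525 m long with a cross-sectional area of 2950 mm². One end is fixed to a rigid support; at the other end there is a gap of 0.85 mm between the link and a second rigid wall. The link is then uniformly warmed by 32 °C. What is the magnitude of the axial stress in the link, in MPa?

σ ≈ 0 MPa

If the wall were absent the link would grow by αΔT L = 10.3×10⁻⁶ × 32 × 1525 = 0.5026 mm.
Since δ_free = 0.503 mm is less than the 0.85 mm gap, the link never touches the wall. No axial force develops.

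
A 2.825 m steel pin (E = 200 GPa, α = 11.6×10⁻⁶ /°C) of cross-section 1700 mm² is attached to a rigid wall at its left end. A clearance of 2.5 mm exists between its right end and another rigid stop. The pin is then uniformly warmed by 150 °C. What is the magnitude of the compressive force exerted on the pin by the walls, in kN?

Unrestrained expansion: δ_free = αΔT L = 11.6×10⁻⁶ × 150 × 2825 = 4.915 mm.
This exceeds the 2.5 mm gap, so the wall pushes back. The portion of expansion that must be recovered elastically is δ_free − gap = 4.915 − 2.5 = 2.415 mm.
Compatibility: PL/(AE) = 2.415 mm, so σ = P/A = E × (2.415/2825) = 171 MPa.
Force on the wall = σA = 171 × 1700 mm² = 290.7 kN.

P ≈ 291 kN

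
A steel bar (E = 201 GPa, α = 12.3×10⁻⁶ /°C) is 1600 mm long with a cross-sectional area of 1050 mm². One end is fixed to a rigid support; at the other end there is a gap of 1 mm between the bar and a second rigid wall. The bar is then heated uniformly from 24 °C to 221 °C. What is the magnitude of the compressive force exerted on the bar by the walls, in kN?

If the wall were absent the bar would grow by αΔT L = 12.3×10⁻⁶ × 197 × 1600 = 3.877 mm.
The gap closes (δ_free > 1 mm) and the wall then resists a further 3.877 − 1 = 2.877 mm of expansion.
Compatibility: PL/(AE) = 2.877 mm, so σ = P/A = E × (2.877/1600) = 361.4 MPa.
Force on the wall = σA = 361.4 × 1050 mm² = 379.5 kN.

P ≈ 379 kN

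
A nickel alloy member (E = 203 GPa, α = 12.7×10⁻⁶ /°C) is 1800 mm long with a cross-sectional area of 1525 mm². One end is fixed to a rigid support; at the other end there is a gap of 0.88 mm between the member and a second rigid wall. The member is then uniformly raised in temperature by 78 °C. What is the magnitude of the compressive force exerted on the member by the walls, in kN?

If the wall were absent the member would grow by αΔT L = 12.7×10⁻⁶ × 78 × 1800 = 1.783 mm.
After closing the 0.88 mm clearance, 1.783 − 0.88 = 0.9031 mm of expansion remains to be suppressed by the wall.
Compatibility: PL/(AE) = 0.9031 mm, so σ = P/A = E × (0.9031/1800) = 101.8 MPa.
Force on the wall = σA = 101.8 × 1525 mm² = 155.3 kN.

P ≈ 155 kN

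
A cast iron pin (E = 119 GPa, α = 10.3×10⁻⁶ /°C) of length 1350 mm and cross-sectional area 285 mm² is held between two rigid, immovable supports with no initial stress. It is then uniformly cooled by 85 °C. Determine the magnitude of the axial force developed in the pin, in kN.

Full restraint means ε = 0, so the stress is σ = EαΔT = 119×10³ × 10.3×10⁻⁶ × 85 = 104.2 MPa.
Axial force P = σA = 104.2 × 285 = 29690 N = 29.69 kN, tensile.

P ≈ 29.7 kN (tensile)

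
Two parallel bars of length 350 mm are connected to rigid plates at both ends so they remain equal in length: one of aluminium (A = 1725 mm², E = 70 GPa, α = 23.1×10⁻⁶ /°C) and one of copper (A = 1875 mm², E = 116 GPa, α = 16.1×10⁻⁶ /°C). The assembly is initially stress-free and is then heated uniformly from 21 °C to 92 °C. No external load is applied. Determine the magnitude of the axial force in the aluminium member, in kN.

The aluminium has the larger α, so on heating it would change length more than the copper if both were free. The rigid plates force a common final length, so the aluminium is put into compression and the copper into tension, with equal and opposite forces P (no external load).
Equating the net (thermal + elastic) strains gives |α₁ − α₂|·ΔT = P·[1/(A₁E₁) + 1/(A₂E₂)].
|α₁ − α₂|·ΔT = 7×10⁻⁶ × 71 = 0.000497.
1/(A₁E₁) + 1/(A₂E₂) = 1/(1725×70×10³) + 1/(1875×116×10³) = 1.288×10⁻⁸ N⁻¹.
So P = 0.000497 / 1.288×10⁻⁸ = 38.59 kN.

P ≈ 38.6 kN (compressive in the aluminium)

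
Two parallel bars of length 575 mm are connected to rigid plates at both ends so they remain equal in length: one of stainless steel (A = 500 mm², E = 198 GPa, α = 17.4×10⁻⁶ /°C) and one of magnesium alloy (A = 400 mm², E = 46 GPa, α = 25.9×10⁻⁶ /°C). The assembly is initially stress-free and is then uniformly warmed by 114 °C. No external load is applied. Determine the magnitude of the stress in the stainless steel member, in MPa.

Equilibrium of a rigid end plate with no external load gives equal and opposite internal forces ±P in the two members. Since α_{magnesium alloy} > α_{stainless steel}, heating drives the magnesium alloy into compression and the stainless steel into tension.
Compatibility of the two members (thermal + elastic change equal): (α₁ − α₂)ΔT = P·[1/(A₁E₁) + 1/(A₂E₂)].
|α₁ − α₂|·ΔT = 8.5×10⁻⁶ × 114 = 0.000969.
1/(A₁E₁) + 1/(A₂E₂) = 1/(500×198×10³) + 1/(400×46×10³) = 6.445×10⁻⁸ N⁻¹.
So P = 0.000969 / 6.445×10⁻⁸ = 15.04 kN.
σ_{stainless steel} = P/A₁ = 15040/500 = 30.07 MPa, tensile.

σ ≈ 30.1 MPa (tensile)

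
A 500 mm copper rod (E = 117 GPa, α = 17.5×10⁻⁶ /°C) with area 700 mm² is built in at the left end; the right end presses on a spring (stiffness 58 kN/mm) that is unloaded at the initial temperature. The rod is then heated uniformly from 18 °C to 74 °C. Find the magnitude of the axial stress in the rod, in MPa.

σ ≈ 30 MPa (compressive)

If the spring were absent the rod would lengthen by αΔT L = 17.5×10⁻⁶ × 56 × 500 = 0.49 mm.
With a force P in the spring, the elastic change of the rod is PL/(AE) and that of the spring is P/k; compatibility requires their sum to equal δ_free.
P [ L/(AE) + 1/k ] = δ_free → P [ 500/(700×117×10³) + 1/(58×10³) ] = 0.49.
P = 0.49 / 2.335×10⁻⁵ = 20990 N.
σ = P/A = 20990/700 = 29.98 MPa.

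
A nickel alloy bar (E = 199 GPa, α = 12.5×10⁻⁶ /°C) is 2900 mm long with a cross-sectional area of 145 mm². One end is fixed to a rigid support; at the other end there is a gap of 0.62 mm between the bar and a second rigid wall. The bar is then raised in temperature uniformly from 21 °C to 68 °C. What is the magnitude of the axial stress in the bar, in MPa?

σ ≈ 74.4 MPa (compressive)

Unrestrained expansion: δ_free = αΔT L = 12.5×10⁻⁶ × 47 × 2900 = 1.704 mm.
After closing the 0.62 mm clearance, 1.704 − 0.62 = 1.084 mm of expansion remains to be suppressed by the wall.
Compatibility: PL/(AE) = 1.084 mm, so σ = P/A = E × (1.084/2900) = 74.37 MPa.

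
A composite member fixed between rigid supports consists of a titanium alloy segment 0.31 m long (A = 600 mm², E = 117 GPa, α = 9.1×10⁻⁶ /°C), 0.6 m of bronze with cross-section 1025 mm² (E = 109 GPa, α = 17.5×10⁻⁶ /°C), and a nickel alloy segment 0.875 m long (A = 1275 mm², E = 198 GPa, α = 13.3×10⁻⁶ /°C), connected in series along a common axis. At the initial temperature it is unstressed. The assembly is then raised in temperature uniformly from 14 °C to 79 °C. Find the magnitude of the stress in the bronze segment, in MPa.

With the walls removed the bar would change length by δ_free = Σ αᵢΔT Lᵢ = 9.1×10⁻⁶×65×310 + 17.5×10⁻⁶×65×600 + 13.3×10⁻⁶×65×875 = 1.622 mm.
The rigid supports impose zero overall length change; the single axial force P common to all segments must satisfy P Σ Lᵢ/(AᵢEᵢ) = δ_free.
Σ Lᵢ/(AᵢEᵢ) = 310/(600×117×10³) + 600/(1025×109×10³) + 875/(1275×198×10³) = 1.325×10⁻⁵ mm/N.
P = 1.622 / 1.325×10⁻⁵ = 122400 N = 122.4 kN, compressive.
σ_{bronze} = P / A = 122400 / 1025 = 119.4 MPa.

σ ≈ 119 MPa (compressive)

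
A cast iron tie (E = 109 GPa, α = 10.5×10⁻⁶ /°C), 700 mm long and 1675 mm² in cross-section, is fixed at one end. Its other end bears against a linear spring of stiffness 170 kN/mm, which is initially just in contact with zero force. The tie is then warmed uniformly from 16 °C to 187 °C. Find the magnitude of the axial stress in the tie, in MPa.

σ ≈ 77.2 MPa (compressive)

The unrestrained thermal change is αΔT L = 10.5×10⁻⁶ × 171 × 700 = 1.257 mm.
With a force P in the spring, the elastic change of the tie is PL/(AE) and that of the spring is P/k; compatibility requires their sum to equal δ_free.
So P = δ_free / [L/(AE) + 1/k] = 1.257 / [ 700/(1675×109×10³) + 1/(170×10³) ].
P = 1.257 / 9.716×10⁻⁶ = 129400 N.
σ = P/A = 129400/1675 = 77.23 MPa.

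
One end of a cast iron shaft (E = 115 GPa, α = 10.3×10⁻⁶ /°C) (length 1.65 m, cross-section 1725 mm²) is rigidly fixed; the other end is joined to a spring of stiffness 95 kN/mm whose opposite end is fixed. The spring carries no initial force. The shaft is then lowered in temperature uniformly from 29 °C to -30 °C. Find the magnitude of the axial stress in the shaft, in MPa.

The unrestrained thermal change is αΔT L = 10.3×10⁻⁶ × 59 × 1650 = 1.003 mm.
Let P be the tensile force in the spring. The shaft extends elastically by PL/(AE) and the spring stretches by P/k; together these equal δ_free.
P [ L/(AE) + 1/k ] = δ_free → P [ 1650/(1725×115×10³) + 1/(95×10³) ] = 1.003.
P = 1.003 / 1.884×10⁻⁵ = 53210 N.
σ = P/A = 53210/1725 = 30.85 MPa.

σ ≈ 30.8 MPa (tensile)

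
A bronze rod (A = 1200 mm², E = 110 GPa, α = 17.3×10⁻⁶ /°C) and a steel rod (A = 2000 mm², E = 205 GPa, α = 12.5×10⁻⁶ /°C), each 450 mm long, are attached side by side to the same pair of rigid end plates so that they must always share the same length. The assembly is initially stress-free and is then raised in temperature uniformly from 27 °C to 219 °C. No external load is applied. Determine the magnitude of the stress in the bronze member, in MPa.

Equilibrium of a rigid end plate with no external load gives equal and opposite internal forces ±P in the two members. Since α_{bronze} > α_{steel}, heating drives the bronze into compression and the steel into tension.
Setting the final lengths equal and cancelling L: (α₁ − α₂)ΔT = P/(A₁E₁) + P/(A₂E₂).
|α₁ − α₂|·ΔT = 4.8×10⁻⁶ × 192 = 0.0009216.
1/(A₁E₁) + 1/(A₂E₂) = 1/(1200×110×10³) + 1/(2000×205×10³) = 1.001×10⁻⁸ N⁻¹.
P = 0.0009216 / 1.001×10⁻⁸ = 92020 N = 92.02 kN.
σ_{bronze} = P/A₁ = 92020/1200 = 76.69 MPa, compressive.

σ ≈ 76.7 MPa (compressive)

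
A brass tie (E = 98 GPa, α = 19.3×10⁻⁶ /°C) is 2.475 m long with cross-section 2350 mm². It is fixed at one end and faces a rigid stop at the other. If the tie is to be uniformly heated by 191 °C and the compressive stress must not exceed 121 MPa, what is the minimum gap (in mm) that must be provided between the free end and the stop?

Free expansion if unrestrained: δ_free = αΔT L = 19.3×10⁻⁶ × 191 × 2475 = 9.124 mm.
A stress of 121 MPa corresponds to the wall pushing the tie back by σL/E = 121×2475/(98×10³) = 3.056 mm.
So the gap has to take up the difference, g_min = δ_free − σL/E = 9.124 − 3.056 = 6.068 mm.

g ≈ 6.07 mm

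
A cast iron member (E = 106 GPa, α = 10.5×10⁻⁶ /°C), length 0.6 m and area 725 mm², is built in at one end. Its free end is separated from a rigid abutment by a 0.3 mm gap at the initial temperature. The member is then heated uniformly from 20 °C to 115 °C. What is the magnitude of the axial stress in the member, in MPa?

σ ≈ 52.7 MPa (compressive)

Unrestrained expansion: δ_free = αΔT L = 10.5×10⁻⁶ × 95 × 600 = 0.5985 mm.
This exceeds the 0.3 mm gap, so the wall pushes back. The portion of expansion that must be recovered elastically is δ_free − gap = 0.5985 − 0.3 = 0.2985 mm.
So σ = E(δ_free − g)/L = 106×10³ × 0.2985/600 = 52.73 MPa.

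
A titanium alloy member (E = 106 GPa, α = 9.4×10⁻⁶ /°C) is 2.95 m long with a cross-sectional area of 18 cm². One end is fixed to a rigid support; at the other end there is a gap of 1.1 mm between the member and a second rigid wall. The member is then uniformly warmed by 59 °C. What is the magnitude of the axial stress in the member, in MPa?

Free thermal elongation = αΔT L = 9.4×10⁻⁶ × 59 × 2950 = 1.636 mm.
This exceeds the 1.1 mm gap, so the wall pushes back. The portion of expansion that must be recovered elastically is δ_free − gap = 1.636 − 1.1 = 0.5361 mm.
So σ = E(δ_free − g)/L = 106×10³ × 0.5361/2950 = 19.26 MPa.

σ ≈ 19.3 MPa (compressive)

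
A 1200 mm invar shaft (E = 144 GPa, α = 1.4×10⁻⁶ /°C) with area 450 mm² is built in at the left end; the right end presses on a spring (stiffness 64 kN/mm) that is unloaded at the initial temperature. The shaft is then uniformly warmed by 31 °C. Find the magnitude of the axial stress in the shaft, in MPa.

Free thermal expansion: δ_free = αΔT L = 1.4×10⁻⁶ × 31 × 1200 = 0.05208 mm.
Let P be the compressive force at the spring. The shaft shortens elastically by PL/(AE) and the spring compresses by P/k; together these equal δ_free.
So P = δ_free / [L/(AE) + 1/k] = 0.05208 / [ 1200/(450×144×10³) + 1/(64×10³) ].
P = 0.05208 / 3.414×10⁻⁵ = 1525 N.
σ = P/A = 1525/450 = 3.39 MPa.

σ ≈ 3.39 MPa (compressive)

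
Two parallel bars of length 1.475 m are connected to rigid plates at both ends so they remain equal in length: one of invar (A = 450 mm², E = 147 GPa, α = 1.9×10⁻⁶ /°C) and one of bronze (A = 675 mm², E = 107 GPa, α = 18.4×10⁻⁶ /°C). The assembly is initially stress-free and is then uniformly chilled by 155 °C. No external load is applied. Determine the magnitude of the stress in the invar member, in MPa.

σ ≈ 196 MPa (compressive)

The bronze has the larger α, so on cooling it would change length more than the invar if both were free. The rigid plates force a common final length, so the bronze is put into tension and the invar into compression, with equal and opposite forces P (no external load).
Compatibility of the two members (thermal + elastic change equal): (α₁ − α₂)ΔT = P·[1/(A₁E₁) + 1/(A₂E₂)].
|α₁ − α₂|·ΔT = 16.5×10⁻⁶ × 155 = 0.002557.
1/(A₁E₁) + 1/(A₂E₂) = 1/(450×147×10³) + 1/(675×107×10³) = 2.896×10⁻⁸ N⁻¹.
P = 0.002557 / 2.896×10⁻⁸ = 88300 N = 88.3 kN.
σ_{invar} = P/A₁ = 88300/450 = 196.2 MPa, compressive.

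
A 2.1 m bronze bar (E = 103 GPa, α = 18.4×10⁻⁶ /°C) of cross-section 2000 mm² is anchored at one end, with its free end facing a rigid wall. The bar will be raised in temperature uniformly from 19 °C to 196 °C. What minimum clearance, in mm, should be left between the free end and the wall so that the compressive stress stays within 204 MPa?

g ≈ 2.68 mm

Free expansion if unrestrained: δ_free = αΔT L = 18.4×10⁻⁶ × 177 × 2100 = 6.839 mm.
At the allowable stress the elastic shortening the wall may impose is σL/E = 204 × 2100 / (103×10³) = 4.159 mm.
The gap must absorb the remainder: g_min = 6.839 − 4.159 = 2.68 mm.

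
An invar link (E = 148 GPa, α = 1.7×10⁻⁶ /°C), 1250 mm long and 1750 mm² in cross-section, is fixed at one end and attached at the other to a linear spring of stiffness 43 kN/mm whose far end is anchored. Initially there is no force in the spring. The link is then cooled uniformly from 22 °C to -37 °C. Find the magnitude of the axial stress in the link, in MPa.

If the spring were absent the link would shorten by αΔT L = 1.7×10⁻⁶ × 59 × 1250 = 0.1254 mm.
Let P be the tensile force in the spring. The link extends elastically by PL/(AE) and the spring stretches by P/k; together these equal δ_free.
P [ L/(AE) + 1/k ] = δ_free → P [ 1250/(1750×148×10³) + 1/(43×10³) ] = 0.1254.
P = 0.1254 / 2.808×10⁻⁵ = 4465 N.
σ = P/A = 4465/1750 = 2.551 MPa.

σ ≈ 2.55 MPa (tensile)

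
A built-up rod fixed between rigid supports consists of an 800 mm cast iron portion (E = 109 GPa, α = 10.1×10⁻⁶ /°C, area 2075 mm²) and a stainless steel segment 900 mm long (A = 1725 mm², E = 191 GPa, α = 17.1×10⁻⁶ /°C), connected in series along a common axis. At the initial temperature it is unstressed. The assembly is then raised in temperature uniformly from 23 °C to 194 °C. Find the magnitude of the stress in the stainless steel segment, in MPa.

Free thermal expansion of the whole bar: Σ αᵢΔT Lᵢ = 10.1×10⁻⁶×171×800 + 17.1×10⁻⁶×171×900 = 4.013 mm.
The walls prevent any net length change, so an axial force P (same in every segment) develops. Compatibility: P · Σ Lᵢ/(AᵢEᵢ) = δ_free.
The series flexibility is Σ Lᵢ/(AᵢEᵢ) = 800/(2075×109×10³) + 900/(1725×191×10³) = 6.269×10⁻⁶ mm/N.
P = 4.013 / 6.269×10⁻⁶ = 640200 N = 640.2 kN, compressive.
σ_{stainless steel} = P / A = 640200 / 1725 = 371.1 MPa.

σ ≈ 371 MPa (compressive)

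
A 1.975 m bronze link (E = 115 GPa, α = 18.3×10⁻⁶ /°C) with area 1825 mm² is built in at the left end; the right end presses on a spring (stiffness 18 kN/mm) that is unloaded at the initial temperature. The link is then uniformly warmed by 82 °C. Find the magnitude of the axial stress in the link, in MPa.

σ ≈ 25 MPa (compressive)

The unrestrained thermal change is αΔT L = 18.3×10⁻⁶ × 82 × 1975 = 2.964 mm.
Let P be the compressive force at the spring. The link shortens elastically by PL/(AE) and the spring compresses by P/k; together these equal δ_free.
P [ L/(AE) + 1/k ] = δ_free → P [ 1975/(1825×115×10³) + 1/(18×10³) ] = 2.964.
P = 2.964 / 6.497×10⁻⁵ = 45620 N.
σ = P/A = 45620/1825 = 25 MPa.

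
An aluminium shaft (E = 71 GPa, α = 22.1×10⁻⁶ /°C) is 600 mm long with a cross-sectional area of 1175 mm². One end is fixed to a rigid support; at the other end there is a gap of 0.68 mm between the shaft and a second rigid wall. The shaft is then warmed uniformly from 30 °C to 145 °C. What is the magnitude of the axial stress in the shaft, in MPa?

Free thermal elongation = αΔT L = 22.1×10⁻⁶ × 115 × 600 = 1.525 mm.
This exceeds the 0.68 mm gap, so the wall pushes back. The portion of expansion that must be recovered elastically is δ_free − gap = 1.525 − 0.68 = 0.8449 mm.
Compatibility: PL/(AE) = 0.8449 mm, so σ = P/A = E × (0.8449/600) = 99.98 MPa.

σ ≈ 100 MPa (compressive)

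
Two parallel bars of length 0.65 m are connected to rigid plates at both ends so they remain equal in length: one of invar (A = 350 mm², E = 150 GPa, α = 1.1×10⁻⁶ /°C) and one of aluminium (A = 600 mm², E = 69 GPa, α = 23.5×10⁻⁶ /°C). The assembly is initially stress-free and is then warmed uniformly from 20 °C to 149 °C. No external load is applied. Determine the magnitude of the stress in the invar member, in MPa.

The aluminium has the larger α, so on heating it would change length more than the invar if both were free. The rigid plates force a common final length, so the aluminium is put into compression and the invar into tension, with equal and opposite forces P (no external load).
Setting the final lengths equal and cancelling L: (α₁ − α₂)ΔT = P/(A₁E₁) + P/(A₂E₂).
|α₁ − α₂|·ΔT = 22.4×10⁻⁶ × 129 = 0.00289.
1/(A₁E₁) + 1/(A₂E₂) = 1/(350×150×10³) + 1/(600×69×10³) = 4.32×10⁻⁸ N⁻¹.
So P = 0.00289 / 4.32×10⁻⁸ = 66.89 kN.
σ_{invar} = P/A₁ = 66890/350 = 191.1 MPa, tensile.

σ ≈ 191 MPa (tensile)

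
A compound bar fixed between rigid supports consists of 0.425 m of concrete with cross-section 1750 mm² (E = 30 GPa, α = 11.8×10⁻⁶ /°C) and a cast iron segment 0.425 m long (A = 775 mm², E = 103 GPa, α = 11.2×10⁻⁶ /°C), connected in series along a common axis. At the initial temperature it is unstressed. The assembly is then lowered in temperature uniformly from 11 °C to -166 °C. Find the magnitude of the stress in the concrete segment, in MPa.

If the supports were absent, the total length change would be Σ αᵢΔT Lᵢ = 11.8×10⁻⁶×177×425 + 11.2×10⁻⁶×177×425 = 1.73 mm.
The rigid supports impose zero overall length change; the single axial force P common to all segments must satisfy P Σ Lᵢ/(AᵢEᵢ) = δ_free.
The series flexibility is Σ Lᵢ/(AᵢEᵢ) = 425/(1750×30×10³) + 425/(775×103×10³) = 1.342×10⁻⁵ mm/N.
So P = 1.73 / 1.342×10⁻⁵ = 128.9 kN, tensile.
σ_{concrete} = P / A = 128900 / 1750 = 73.67 MPa.

σ ≈ 73.7 MPa (tensile)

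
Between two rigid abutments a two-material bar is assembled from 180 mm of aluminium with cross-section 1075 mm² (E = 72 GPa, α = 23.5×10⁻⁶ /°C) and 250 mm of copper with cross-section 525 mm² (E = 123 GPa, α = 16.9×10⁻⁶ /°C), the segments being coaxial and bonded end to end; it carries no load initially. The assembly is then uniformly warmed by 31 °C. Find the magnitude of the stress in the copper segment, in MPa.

With the walls removed the bar would change length by δ_free = Σ αᵢΔT Lᵢ = 23.5×10⁻⁶×31×180 + 16.9×10⁻⁶×31×250 = 0.2621 mm.
The rigid supports impose zero overall length change; the single axial force P common to all segments must satisfy P Σ Lᵢ/(AᵢEᵢ) = δ_free.
The series flexibility is Σ Lᵢ/(AᵢEᵢ) = 180/(1075×72×10³) + 250/(525×123×10³) = 6.197×10⁻⁶ mm/N.
Hence P = δ_free / Σ(L/AE) = 0.2621/6.197×10⁻⁶ = 42.3 kN (compressive).
σ_{copper} = P / A = 42300 / 525 = 80.56 MPa.

σ ≈ 80.6 MPa (compressive)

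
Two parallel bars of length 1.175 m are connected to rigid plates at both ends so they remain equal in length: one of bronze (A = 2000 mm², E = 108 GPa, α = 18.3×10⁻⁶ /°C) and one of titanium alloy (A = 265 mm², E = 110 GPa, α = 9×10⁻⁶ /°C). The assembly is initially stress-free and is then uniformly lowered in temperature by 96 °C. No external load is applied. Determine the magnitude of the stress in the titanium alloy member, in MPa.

Both members must finish at the same length. With the larger α, the bronze tends to over-contract; the plates restrain it, putting the bronze in tension and the titanium alloy in compression. With no external load the two internal forces are equal and opposite, magnitude P.
Compatibility of the two members (thermal + elastic change equal): (α₁ − α₂)ΔT = P·[1/(A₁E₁) + 1/(A₂E₂)].
|α₁ − α₂|·ΔT = 9.3×10⁻⁶ × 96 = 0.0008928.
1/(A₁E₁) + 1/(A₂E₂) = 1/(2000×108×10³) + 1/(265×110×10³) = 3.893×10⁻⁸ N⁻¹.
P = 0.0008928 / 3.893×10⁻⁸ = 22930 N = 22.93 kN.
σ_{titanium alloy} = P/A₂ = 22930/265 = 86.53 MPa, compressive.

σ ≈ 86.5 MPa (compressive)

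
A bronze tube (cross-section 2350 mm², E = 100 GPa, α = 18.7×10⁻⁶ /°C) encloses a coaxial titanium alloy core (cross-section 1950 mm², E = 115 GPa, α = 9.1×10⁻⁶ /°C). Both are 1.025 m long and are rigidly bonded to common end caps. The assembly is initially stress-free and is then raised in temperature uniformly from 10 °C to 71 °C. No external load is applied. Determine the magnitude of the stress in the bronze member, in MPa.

σ ≈ 28.6 MPa (compressive)

Both members must finish at the same length. With the larger α, the bronze tends to over-expand; the plates restrain it, putting the bronze in compression and the titanium alloy in tension. With no external load the two internal forces are equal and opposite, magnitude P.
Compatibility of the two members (thermal + elastic change equal): (α₁ − α₂)ΔT = P·[1/(A₁E₁) + 1/(A₂E₂)].
|α₁ − α₂|·ΔT = 9.6×10⁻⁶ × 61 = 0.0005856.
1/(A₁E₁) + 1/(A₂E₂) = 1/(2350×100×10³) + 1/(1950×115×10³) = 8.715×10⁻⁹ N⁻¹.
So P = 0.0005856 / 8.715×10⁻⁹ = 67.2 kN.
σ_{bronze} = P/A₁ = 67200/2350 = 28.59 MPa, compressive.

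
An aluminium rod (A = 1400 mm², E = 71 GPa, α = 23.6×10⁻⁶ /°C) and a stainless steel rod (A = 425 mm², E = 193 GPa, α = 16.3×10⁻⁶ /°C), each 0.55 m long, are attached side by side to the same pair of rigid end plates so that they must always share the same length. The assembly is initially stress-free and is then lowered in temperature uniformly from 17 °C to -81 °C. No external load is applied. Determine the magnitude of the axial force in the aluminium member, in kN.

Equilibrium of a rigid end plate with no external load gives equal and opposite internal forces ±P in the two members. Since α_{aluminium} > α_{stainless steel}, cooling drives the aluminium into tension and the stainless steel into compression.
Equating the net (thermal + elastic) strains gives |α₁ − α₂|·ΔT = P·[1/(A₁E₁) + 1/(A₂E₂)].
|α₁ − α₂|·ΔT = 7.3×10⁻⁶ × 98 = 0.0007154.
1/(A₁E₁) + 1/(A₂E₂) = 1/(1400×71×10³) + 1/(425×193×10³) = 2.225×10⁻⁸ N⁻¹.
So P = 0.0007154 / 2.225×10⁻⁸ = 32.15 kN.

P ≈ 32.2 kN (tensile in the aluminium)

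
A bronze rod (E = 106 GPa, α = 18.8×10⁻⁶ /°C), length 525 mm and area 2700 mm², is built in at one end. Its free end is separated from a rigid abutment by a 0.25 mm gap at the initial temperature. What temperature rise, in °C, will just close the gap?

ΔT ≈ 25.3 °C

The gap closes when αΔT L = 0.25 mm, since the rod is still unstressed at that instant.
So ΔT = g/(αL) = 0.25/(18.8×10⁻⁶ × 525) = 25.33 °C.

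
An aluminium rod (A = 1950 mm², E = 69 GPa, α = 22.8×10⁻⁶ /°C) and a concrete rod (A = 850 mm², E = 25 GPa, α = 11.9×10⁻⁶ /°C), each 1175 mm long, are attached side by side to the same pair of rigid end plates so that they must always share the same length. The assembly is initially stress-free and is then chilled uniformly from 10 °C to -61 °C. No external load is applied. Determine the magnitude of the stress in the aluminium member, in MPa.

Equilibrium of a rigid end plate with no external load gives equal and opposite internal forces ±P in the two members. Since α_{aluminium} > α_{concrete}, cooling drives the aluminium into tension and the concrete into compression.
Setting the final lengths equal and cancelling L: (α₁ − α₂)ΔT = P/(A₁E₁) + P/(A₂E₂).
|α₁ − α₂|·ΔT = 10.9×10⁻⁶ × 71 = 0.0007739.
1/(A₁E₁) + 1/(A₂E₂) = 1/(1950×69×10³) + 1/(850×25×10³) = 5.449×10⁻⁸ N⁻¹.
P = 0.0007739 / 5.449×10⁻⁸ = 14200 N = 14.2 kN.
σ_{aluminium} = P/A₁ = 14200/1950 = 7.283 MPa, tensile.

σ ≈ 7.28 MPa (tensile)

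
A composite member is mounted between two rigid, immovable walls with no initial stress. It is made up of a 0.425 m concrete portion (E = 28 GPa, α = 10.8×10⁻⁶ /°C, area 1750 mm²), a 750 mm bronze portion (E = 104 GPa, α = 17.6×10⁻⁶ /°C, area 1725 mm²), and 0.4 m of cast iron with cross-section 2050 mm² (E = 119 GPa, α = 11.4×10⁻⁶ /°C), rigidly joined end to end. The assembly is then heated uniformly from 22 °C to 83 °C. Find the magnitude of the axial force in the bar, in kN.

P ≈ 94.1 kN (compressive)

If the supports were absent, the total length change would be Σ αᵢΔT Lᵢ = 10.8×10⁻⁶×61×425 + 17.6×10⁻⁶×61×750 + 11.4×10⁻⁶×61×400 = 1.363 mm.
The rigid supports impose zero overall length change; the single axial force P common to all segments must satisfy P Σ Lᵢ/(AᵢEᵢ) = δ_free.
Σ Lᵢ/(AᵢEᵢ) = 425/(1750×28×10³) + 750/(1725×104×10³) + 400/(2050×119×10³) = 1.449×10⁻⁵ mm/N.
So P = 1.363 / 1.449×10⁻⁵ = 94.06 kN, compressive.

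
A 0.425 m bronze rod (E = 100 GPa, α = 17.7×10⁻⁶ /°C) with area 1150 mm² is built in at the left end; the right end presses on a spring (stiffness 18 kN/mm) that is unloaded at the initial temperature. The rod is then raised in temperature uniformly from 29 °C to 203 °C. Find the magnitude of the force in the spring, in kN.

Free thermal expansion: δ_free = αΔT L = 17.7×10⁻⁶ × 174 × 425 = 1.309 mm.
With a force P in the spring, the elastic change of the rod is PL/(AE) and that of the spring is P/k; compatibility requires their sum to equal δ_free.
P [ L/(AE) + 1/k ] = δ_free → P [ 425/(1150×100×10³) + 1/(18×10³) ] = 1.309.
P = 1.309 / 5.925×10⁻⁵ = 22090 N.

P ≈ 22.1 kN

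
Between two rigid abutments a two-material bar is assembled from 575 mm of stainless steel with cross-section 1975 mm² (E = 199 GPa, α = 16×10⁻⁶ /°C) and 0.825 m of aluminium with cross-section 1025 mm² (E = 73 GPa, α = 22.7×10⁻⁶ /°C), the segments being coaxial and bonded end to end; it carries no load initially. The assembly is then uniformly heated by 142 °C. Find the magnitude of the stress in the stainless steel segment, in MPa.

σ ≈ 161 MPa (compressive)

Free thermal expansion of the whole bar: Σ αᵢΔT Lᵢ = 16×10⁻⁶×142×575 + 22.7×10⁻⁶×142×825 = 3.966 mm.
The rigid supports impose zero overall length change; the single axial force P common to all segments must satisfy P Σ Lᵢ/(AᵢEᵢ) = δ_free.
Σ Lᵢ/(AᵢEᵢ) = 575/(1975×199×10³) + 825/(1025×73×10³) = 1.249×10⁻⁵ mm/N.
So P = 3.966 / 1.249×10⁻⁵ = 317.5 kN, compressive.
σ_{stainless steel} = P / A = 317500 / 1975 = 160.8 MPa.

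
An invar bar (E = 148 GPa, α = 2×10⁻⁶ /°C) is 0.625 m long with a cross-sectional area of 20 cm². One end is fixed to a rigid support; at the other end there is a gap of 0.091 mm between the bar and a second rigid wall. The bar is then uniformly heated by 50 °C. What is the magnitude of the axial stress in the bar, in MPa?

σ ≈ 0 MPa

Free thermal elongation = αΔT L = 2×10⁻⁶ × 50 × 625 = 0.0625 mm.
This is smaller than the 0.091 mm clearance, so the bar expands freely without reaching the stop — the stress is zero.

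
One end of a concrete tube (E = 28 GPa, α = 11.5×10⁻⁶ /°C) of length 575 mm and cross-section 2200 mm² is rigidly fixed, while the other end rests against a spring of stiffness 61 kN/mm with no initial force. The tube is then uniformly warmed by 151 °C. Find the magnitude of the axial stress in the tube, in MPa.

If the spring were absent the tube would lengthen by αΔT L = 11.5×10⁻⁶ × 151 × 575 = 0.9985 mm.
Let P be the compressive force at the spring. The tube shortens elastically by PL/(AE) and the spring compresses by P/k; together these equal δ_free.
So P = δ_free / [L/(AE) + 1/k] = 0.9985 / [ 575/(2200×28×10³) + 1/(61×10³) ].
P = 0.9985 / 2.573×10⁻⁵ = 38810 N.
σ = P/A = 38810/2200 = 17.64 MPa.

σ ≈ 17.6 MPa (compressive)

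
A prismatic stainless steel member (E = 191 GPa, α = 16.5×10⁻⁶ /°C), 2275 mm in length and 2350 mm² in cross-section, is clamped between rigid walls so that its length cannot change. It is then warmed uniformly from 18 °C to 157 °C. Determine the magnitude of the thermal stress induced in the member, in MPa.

σ ≈ 438 MPa (compressive)

The supports are rigid, so the total axial strain is zero. The restrained thermal strain is ε = αΔT = 16.5×10⁻⁶ × 139 = 2293.5×10⁻⁶.
σ = EαΔT = 191×10³ × 16.5×10⁻⁶ × 139 = 438.1 MPa (compressive; the member is trying to expand).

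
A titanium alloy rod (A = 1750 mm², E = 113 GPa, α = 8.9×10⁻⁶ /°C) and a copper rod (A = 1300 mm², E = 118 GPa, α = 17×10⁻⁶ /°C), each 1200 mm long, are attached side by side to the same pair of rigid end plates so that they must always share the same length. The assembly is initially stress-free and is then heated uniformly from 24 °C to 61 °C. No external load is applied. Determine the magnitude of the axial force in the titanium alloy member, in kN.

Both members must finish at the same length. With the larger α, the copper tends to over-expand; the plates restrain it, putting the copper in compression and the titanium alloy in tension. With no external load the two internal forces are equal and opposite, magnitude P.
Equating the net (thermal + elastic) strains gives |α₁ − α₂|·ΔT = P·[1/(A₁E₁) + 1/(A₂E₂)].
|α₁ − α₂|·ΔT = 8.1×10⁻⁶ × 37 = 0.0002997.
1/(A₁E₁) + 1/(A₂E₂) = 1/(1750×113×10³) + 1/(1300×118×10³) = 1.158×10⁻⁸ N⁻¹.
P = 0.0002997 / 1.158×10⁻⁸ = 25890 N = 25.89 kN.

P ≈ 25.9 kN (tensile in the titanium alloy)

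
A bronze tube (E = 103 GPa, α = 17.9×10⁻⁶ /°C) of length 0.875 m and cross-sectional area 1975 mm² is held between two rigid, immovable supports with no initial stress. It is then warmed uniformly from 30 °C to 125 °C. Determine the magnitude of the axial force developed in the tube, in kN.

P ≈ 346 kN (compressive)

Full restraint means ε = 0, so the stress is σ = EαΔT = 103×10³ × 17.9×10⁻⁶ × 95 = 175.2 MPa.
P = AEαΔT = 1975 × 103×10³ × 17.9×10⁻⁶ × 95 = 345.9 kN (compressive).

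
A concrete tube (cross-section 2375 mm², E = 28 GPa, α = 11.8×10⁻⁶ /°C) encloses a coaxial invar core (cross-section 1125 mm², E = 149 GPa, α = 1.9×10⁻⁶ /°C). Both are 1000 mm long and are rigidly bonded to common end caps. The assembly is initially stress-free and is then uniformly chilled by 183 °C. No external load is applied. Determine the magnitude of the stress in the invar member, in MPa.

Both members must finish at the same length. With the larger α, the concrete tends to over-contract; the plates restrain it, putting the concrete in tension and the invar in compression. With no external load the two internal forces are equal and opposite, magnitude P.
Compatibility of the two members (thermal + elastic change equal): (α₁ − α₂)ΔT = P·[1/(A₁E₁) + 1/(A₂E₂)].
|α₁ − α₂|·ΔT = 9.9×10⁻⁶ × 183 = 0.001812.
1/(A₁E₁) + 1/(A₂E₂) = 1/(2375×28×10³) + 1/(1125×149×10³) = 2.1×10⁻⁸ N⁻¹.
So P = 0.001812 / 2.1×10⁻⁸ = 86.26 kN.
σ_{invar} = P/A₂ = 86260/1125 = 76.67 MPa, compressive.

σ ≈ 76.7 MPa (compressive)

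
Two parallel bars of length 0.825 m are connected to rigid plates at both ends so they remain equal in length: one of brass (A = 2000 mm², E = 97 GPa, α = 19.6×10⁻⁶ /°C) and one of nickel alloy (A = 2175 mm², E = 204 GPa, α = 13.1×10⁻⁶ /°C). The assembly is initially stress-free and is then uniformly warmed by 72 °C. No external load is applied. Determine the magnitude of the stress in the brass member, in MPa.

σ ≈ 31.6 MPa (compressive)

The brass has the larger α, so on heating it would change length more than the nickel alloy if both were free. The rigid plates force a common final length, so the brass is put into compression and the nickel alloy into tension, with equal and opposite forces P (no external load).
Setting the final lengths equal and cancelling L: (α₁ − α₂)ΔT = P/(A₁E₁) + P/(A₂E₂).
|α₁ − α₂|·ΔT = 6.5×10⁻⁶ × 72 = 0.000468.
1/(A₁E₁) + 1/(A₂E₂) = 1/(2000×97×10³) + 1/(2175×204×10³) = 7.408×10⁻⁹ N⁻¹.
P = 0.000468 / 7.408×10⁻⁹ = 63170 N = 63.17 kN.
σ_{brass} = P/A₁ = 63170/2000 = 31.59 MPa, compressive.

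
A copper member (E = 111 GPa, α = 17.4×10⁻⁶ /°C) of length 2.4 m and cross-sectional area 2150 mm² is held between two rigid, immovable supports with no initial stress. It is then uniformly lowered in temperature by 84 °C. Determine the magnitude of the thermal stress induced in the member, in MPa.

σ ≈ 162 MPa (tensile)

Because both ends are immovable the net strain is zero, and the suppressed thermal strain is αΔT = 17.4×10⁻⁶ × 84 = 1461.6×10⁻⁶.
The stress required to suppress this strain is σ = Eε = 111×10³ × 1461.6×10⁻⁶ = 162.2 MPa, tensile since the member is trying to contract.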